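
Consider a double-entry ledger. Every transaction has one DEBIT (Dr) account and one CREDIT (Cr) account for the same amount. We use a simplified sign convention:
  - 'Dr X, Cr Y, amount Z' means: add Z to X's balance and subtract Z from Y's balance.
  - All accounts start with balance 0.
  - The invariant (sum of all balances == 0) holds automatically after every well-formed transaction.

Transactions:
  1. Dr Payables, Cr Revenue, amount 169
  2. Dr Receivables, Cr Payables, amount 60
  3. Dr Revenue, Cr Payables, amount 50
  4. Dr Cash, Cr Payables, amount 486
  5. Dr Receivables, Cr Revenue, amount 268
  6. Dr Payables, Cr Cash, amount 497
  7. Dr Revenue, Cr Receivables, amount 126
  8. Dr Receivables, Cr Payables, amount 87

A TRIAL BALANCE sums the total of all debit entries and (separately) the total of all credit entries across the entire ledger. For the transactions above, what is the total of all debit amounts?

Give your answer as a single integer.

Answer: 1743

Derivation:
Txn 1: debit+=169
Txn 2: debit+=60
Txn 3: debit+=50
Txn 4: debit+=486
Txn 5: debit+=268
Txn 6: debit+=497
Txn 7: debit+=126
Txn 8: debit+=87
Total debits = 1743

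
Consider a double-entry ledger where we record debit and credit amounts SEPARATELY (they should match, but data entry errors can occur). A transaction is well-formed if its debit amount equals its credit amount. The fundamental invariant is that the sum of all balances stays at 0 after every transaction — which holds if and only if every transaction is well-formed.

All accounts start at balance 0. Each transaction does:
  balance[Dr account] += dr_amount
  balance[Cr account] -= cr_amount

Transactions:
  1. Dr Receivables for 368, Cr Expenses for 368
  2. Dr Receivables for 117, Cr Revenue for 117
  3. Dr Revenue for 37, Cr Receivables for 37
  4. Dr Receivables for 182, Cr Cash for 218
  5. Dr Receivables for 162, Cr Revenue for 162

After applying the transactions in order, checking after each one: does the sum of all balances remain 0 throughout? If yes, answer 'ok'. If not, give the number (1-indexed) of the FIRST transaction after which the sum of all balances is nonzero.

After txn 1: dr=368 cr=368 sum_balances=0
After txn 2: dr=117 cr=117 sum_balances=0
After txn 3: dr=37 cr=37 sum_balances=0
After txn 4: dr=182 cr=218 sum_balances=-36
After txn 5: dr=162 cr=162 sum_balances=-36

Answer: 4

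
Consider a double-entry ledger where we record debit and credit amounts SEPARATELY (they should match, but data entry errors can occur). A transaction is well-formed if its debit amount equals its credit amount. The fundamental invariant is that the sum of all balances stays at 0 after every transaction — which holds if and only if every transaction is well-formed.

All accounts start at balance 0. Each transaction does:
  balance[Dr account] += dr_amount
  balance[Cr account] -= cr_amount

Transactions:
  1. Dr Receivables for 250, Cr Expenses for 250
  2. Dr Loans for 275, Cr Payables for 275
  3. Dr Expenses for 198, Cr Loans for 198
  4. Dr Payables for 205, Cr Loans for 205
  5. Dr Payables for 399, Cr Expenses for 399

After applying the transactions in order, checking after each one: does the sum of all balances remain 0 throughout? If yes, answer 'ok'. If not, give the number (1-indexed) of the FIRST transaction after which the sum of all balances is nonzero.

After txn 1: dr=250 cr=250 sum_balances=0
After txn 2: dr=275 cr=275 sum_balances=0
After txn 3: dr=198 cr=198 sum_balances=0
After txn 4: dr=205 cr=205 sum_balances=0
After txn 5: dr=399 cr=399 sum_balances=0

Answer: ok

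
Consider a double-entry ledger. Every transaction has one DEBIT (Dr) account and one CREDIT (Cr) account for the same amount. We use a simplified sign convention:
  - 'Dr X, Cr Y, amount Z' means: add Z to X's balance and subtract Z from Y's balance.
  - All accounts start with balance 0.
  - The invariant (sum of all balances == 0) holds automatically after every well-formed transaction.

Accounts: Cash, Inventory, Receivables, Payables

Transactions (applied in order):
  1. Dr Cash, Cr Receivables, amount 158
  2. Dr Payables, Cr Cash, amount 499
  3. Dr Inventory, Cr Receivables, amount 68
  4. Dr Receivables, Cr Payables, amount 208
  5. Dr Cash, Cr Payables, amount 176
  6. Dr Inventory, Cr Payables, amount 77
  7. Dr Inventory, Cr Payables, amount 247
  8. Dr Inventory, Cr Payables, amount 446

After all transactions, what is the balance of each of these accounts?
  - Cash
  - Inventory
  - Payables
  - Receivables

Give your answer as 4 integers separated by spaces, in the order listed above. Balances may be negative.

After txn 1 (Dr Cash, Cr Receivables, amount 158): Cash=158 Receivables=-158
After txn 2 (Dr Payables, Cr Cash, amount 499): Cash=-341 Payables=499 Receivables=-158
After txn 3 (Dr Inventory, Cr Receivables, amount 68): Cash=-341 Inventory=68 Payables=499 Receivables=-226
After txn 4 (Dr Receivables, Cr Payables, amount 208): Cash=-341 Inventory=68 Payables=291 Receivables=-18
After txn 5 (Dr Cash, Cr Payables, amount 176): Cash=-165 Inventory=68 Payables=115 Receivables=-18
After txn 6 (Dr Inventory, Cr Payables, amount 77): Cash=-165 Inventory=145 Payables=38 Receivables=-18
After txn 7 (Dr Inventory, Cr Payables, amount 247): Cash=-165 Inventory=392 Payables=-209 Receivables=-18
After txn 8 (Dr Inventory, Cr Payables, amount 446): Cash=-165 Inventory=838 Payables=-655 Receivables=-18

Answer: -165 838 -655 -18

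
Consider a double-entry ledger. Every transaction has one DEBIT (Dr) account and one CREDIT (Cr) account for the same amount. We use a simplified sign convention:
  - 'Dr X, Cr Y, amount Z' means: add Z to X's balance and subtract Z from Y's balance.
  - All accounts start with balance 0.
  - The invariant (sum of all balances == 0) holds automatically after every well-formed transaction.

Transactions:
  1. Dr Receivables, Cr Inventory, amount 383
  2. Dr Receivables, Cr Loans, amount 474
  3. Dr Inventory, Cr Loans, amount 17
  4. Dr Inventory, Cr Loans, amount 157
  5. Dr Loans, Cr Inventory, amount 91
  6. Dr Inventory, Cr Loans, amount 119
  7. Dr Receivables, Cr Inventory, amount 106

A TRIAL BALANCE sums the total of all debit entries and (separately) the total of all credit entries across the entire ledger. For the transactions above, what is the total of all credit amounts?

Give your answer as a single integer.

Answer: 1347

Derivation:
Txn 1: credit+=383
Txn 2: credit+=474
Txn 3: credit+=17
Txn 4: credit+=157
Txn 5: credit+=91
Txn 6: credit+=119
Txn 7: credit+=106
Total credits = 1347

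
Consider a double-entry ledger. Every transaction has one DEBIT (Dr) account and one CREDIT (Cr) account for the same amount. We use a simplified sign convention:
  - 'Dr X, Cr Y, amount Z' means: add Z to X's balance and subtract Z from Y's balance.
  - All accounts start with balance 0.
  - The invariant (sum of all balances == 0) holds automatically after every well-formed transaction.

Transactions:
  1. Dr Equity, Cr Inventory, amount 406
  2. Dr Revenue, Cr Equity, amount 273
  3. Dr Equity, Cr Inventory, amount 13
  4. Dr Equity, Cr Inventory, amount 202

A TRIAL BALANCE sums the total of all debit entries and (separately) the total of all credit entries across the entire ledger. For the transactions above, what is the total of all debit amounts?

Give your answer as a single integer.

Txn 1: debit+=406
Txn 2: debit+=273
Txn 3: debit+=13
Txn 4: debit+=202
Total debits = 894

Answer: 894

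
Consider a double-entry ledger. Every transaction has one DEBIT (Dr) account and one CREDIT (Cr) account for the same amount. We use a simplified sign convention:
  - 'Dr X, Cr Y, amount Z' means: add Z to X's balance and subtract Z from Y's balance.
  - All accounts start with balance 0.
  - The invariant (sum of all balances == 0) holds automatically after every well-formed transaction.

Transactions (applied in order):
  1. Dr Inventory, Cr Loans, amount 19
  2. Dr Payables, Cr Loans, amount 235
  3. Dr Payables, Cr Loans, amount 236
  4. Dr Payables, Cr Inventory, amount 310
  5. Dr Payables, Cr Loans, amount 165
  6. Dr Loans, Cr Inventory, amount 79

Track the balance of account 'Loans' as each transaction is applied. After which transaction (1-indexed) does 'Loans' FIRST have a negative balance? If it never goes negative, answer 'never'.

Answer: 1

Derivation:
After txn 1: Loans=-19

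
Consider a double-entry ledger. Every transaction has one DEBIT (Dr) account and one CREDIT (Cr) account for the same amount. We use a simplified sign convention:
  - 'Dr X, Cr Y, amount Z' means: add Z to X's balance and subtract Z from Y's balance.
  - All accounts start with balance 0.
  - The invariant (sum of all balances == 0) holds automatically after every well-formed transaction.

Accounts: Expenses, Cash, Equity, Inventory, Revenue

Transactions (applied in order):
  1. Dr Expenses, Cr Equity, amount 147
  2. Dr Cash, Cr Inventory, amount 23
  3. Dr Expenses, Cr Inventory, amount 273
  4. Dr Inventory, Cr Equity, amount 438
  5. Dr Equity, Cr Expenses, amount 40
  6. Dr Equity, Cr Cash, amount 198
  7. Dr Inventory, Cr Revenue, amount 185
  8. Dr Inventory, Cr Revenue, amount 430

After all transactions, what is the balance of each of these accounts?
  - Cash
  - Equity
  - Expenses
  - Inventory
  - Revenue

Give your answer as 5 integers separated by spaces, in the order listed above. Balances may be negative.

After txn 1 (Dr Expenses, Cr Equity, amount 147): Equity=-147 Expenses=147
After txn 2 (Dr Cash, Cr Inventory, amount 23): Cash=23 Equity=-147 Expenses=147 Inventory=-23
After txn 3 (Dr Expenses, Cr Inventory, amount 273): Cash=23 Equity=-147 Expenses=420 Inventory=-296
After txn 4 (Dr Inventory, Cr Equity, amount 438): Cash=23 Equity=-585 Expenses=420 Inventory=142
After txn 5 (Dr Equity, Cr Expenses, amount 40): Cash=23 Equity=-545 Expenses=380 Inventory=142
After txn 6 (Dr Equity, Cr Cash, amount 198): Cash=-175 Equity=-347 Expenses=380 Inventory=142
After txn 7 (Dr Inventory, Cr Revenue, amount 185): Cash=-175 Equity=-347 Expenses=380 Inventory=327 Revenue=-185
After txn 8 (Dr Inventory, Cr Revenue, amount 430): Cash=-175 Equity=-347 Expenses=380 Inventory=757 Revenue=-615

Answer: -175 -347 380 757 -615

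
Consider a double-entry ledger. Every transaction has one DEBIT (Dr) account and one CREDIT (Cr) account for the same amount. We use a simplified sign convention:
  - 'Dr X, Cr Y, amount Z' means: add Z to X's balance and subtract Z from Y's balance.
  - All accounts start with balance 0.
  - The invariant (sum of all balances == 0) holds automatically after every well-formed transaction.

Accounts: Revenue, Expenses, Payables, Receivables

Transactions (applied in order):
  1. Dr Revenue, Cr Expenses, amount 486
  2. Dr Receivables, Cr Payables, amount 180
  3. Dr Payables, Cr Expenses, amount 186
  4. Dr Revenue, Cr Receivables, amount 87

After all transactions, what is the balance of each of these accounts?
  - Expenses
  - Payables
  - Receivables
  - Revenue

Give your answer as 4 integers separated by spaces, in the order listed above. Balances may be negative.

Answer: -672 6 93 573

Derivation:
After txn 1 (Dr Revenue, Cr Expenses, amount 486): Expenses=-486 Revenue=486
After txn 2 (Dr Receivables, Cr Payables, amount 180): Expenses=-486 Payables=-180 Receivables=180 Revenue=486
After txn 3 (Dr Payables, Cr Expenses, amount 186): Expenses=-672 Payables=6 Receivables=180 Revenue=486
After txn 4 (Dr Revenue, Cr Receivables, amount 87): Expenses=-672 Payables=6 Receivables=93 Revenue=573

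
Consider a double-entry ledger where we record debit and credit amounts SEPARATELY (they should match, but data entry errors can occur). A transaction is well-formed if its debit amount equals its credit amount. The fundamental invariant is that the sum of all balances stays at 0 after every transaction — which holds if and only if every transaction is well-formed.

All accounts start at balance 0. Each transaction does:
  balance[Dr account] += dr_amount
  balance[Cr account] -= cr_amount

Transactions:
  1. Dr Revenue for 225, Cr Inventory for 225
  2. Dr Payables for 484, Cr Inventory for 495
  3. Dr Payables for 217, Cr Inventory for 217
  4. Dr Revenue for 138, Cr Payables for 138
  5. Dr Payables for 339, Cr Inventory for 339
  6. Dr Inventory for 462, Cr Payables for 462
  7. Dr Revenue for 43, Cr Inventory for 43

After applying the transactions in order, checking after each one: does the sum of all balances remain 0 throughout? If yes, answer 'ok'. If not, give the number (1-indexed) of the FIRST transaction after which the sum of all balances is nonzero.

After txn 1: dr=225 cr=225 sum_balances=0
After txn 2: dr=484 cr=495 sum_balances=-11
After txn 3: dr=217 cr=217 sum_balances=-11
After txn 4: dr=138 cr=138 sum_balances=-11
After txn 5: dr=339 cr=339 sum_balances=-11
After txn 6: dr=462 cr=462 sum_balances=-11
After txn 7: dr=43 cr=43 sum_balances=-11

Answer: 2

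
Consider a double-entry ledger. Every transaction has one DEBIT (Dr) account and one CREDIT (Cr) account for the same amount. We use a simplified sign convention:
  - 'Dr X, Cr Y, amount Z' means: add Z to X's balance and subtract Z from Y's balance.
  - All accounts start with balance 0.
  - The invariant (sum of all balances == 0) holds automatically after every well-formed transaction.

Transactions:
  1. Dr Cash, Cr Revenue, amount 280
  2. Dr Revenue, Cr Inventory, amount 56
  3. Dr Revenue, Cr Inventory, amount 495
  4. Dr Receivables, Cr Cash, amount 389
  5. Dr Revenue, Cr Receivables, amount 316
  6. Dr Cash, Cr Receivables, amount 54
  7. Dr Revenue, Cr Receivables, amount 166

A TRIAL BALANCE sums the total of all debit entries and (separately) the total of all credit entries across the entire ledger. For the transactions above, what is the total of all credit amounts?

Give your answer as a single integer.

Txn 1: credit+=280
Txn 2: credit+=56
Txn 3: credit+=495
Txn 4: credit+=389
Txn 5: credit+=316
Txn 6: credit+=54
Txn 7: credit+=166
Total credits = 1756

Answer: 1756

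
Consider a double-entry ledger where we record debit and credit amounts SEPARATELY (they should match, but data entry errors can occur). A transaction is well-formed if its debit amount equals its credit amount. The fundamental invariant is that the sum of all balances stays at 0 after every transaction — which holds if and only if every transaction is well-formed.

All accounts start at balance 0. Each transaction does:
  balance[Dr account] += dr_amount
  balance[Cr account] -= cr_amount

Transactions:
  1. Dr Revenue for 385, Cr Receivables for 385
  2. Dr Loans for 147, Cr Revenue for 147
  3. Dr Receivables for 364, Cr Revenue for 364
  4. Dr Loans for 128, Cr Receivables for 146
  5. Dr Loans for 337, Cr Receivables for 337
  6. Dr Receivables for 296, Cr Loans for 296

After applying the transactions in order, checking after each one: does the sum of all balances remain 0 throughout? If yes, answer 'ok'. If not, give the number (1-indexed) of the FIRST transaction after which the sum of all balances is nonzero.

After txn 1: dr=385 cr=385 sum_balances=0
After txn 2: dr=147 cr=147 sum_balances=0
After txn 3: dr=364 cr=364 sum_balances=0
After txn 4: dr=128 cr=146 sum_balances=-18
After txn 5: dr=337 cr=337 sum_balances=-18
After txn 6: dr=296 cr=296 sum_balances=-18

Answer: 4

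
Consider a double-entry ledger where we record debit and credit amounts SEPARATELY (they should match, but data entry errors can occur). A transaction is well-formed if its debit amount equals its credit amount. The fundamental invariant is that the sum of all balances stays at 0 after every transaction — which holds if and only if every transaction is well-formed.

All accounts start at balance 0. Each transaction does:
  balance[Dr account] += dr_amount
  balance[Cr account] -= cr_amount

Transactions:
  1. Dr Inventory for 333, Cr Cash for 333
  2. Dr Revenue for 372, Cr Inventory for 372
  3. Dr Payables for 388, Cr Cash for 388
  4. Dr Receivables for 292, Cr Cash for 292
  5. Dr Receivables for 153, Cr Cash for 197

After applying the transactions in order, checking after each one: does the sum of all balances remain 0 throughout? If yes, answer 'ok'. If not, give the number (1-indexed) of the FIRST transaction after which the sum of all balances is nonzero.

Answer: 5

Derivation:
After txn 1: dr=333 cr=333 sum_balances=0
After txn 2: dr=372 cr=372 sum_balances=0
After txn 3: dr=388 cr=388 sum_balances=0
After txn 4: dr=292 cr=292 sum_balances=0
After txn 5: dr=153 cr=197 sum_balances=-44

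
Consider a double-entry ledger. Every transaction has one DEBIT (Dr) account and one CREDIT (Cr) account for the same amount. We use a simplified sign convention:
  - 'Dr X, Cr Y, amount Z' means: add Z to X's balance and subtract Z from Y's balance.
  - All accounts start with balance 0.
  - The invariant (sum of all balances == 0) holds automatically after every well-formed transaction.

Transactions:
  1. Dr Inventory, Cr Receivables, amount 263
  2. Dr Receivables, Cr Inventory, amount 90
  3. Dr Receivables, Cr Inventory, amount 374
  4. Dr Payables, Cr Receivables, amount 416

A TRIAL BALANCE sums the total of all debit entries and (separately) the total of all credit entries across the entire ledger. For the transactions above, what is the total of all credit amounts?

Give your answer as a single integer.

Txn 1: credit+=263
Txn 2: credit+=90
Txn 3: credit+=374
Txn 4: credit+=416
Total credits = 1143

Answer: 1143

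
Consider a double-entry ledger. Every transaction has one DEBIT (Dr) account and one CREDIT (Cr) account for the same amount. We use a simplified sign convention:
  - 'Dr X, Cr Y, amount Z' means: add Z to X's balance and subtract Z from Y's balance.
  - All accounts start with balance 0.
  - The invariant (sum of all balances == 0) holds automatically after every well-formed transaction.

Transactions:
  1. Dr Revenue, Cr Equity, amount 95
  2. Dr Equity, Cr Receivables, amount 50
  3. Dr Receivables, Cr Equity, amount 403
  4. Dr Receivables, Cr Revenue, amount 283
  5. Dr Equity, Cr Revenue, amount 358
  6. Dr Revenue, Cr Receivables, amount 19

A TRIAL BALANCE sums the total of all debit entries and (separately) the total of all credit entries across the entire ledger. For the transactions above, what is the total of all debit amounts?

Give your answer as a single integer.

Txn 1: debit+=95
Txn 2: debit+=50
Txn 3: debit+=403
Txn 4: debit+=283
Txn 5: debit+=358
Txn 6: debit+=19
Total debits = 1208

Answer: 1208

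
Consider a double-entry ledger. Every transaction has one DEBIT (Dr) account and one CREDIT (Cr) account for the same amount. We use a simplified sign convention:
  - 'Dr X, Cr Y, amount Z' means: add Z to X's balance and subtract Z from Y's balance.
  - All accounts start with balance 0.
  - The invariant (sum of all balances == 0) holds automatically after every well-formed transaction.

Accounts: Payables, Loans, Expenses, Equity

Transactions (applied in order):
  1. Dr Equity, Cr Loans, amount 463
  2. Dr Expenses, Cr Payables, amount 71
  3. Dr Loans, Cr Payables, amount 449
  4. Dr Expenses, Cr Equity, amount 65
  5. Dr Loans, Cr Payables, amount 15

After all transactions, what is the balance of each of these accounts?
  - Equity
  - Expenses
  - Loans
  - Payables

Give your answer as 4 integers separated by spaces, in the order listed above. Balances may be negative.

After txn 1 (Dr Equity, Cr Loans, amount 463): Equity=463 Loans=-463
After txn 2 (Dr Expenses, Cr Payables, amount 71): Equity=463 Expenses=71 Loans=-463 Payables=-71
After txn 3 (Dr Loans, Cr Payables, amount 449): Equity=463 Expenses=71 Loans=-14 Payables=-520
After txn 4 (Dr Expenses, Cr Equity, amount 65): Equity=398 Expenses=136 Loans=-14 Payables=-520
After txn 5 (Dr Loans, Cr Payables, amount 15): Equity=398 Expenses=136 Loans=1 Payables=-535

Answer: 398 136 1 -535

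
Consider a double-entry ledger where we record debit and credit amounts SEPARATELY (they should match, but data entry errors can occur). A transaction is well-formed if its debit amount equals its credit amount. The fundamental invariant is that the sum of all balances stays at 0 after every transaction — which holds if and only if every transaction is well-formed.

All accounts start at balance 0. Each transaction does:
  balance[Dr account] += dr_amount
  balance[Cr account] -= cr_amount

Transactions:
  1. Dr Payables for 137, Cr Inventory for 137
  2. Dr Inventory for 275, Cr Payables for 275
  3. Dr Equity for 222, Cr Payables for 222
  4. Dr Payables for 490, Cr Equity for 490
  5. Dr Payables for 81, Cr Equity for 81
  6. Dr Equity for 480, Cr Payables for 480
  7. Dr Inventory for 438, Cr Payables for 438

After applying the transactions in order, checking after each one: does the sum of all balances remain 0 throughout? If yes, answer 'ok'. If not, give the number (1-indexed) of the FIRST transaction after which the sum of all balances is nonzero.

Answer: ok

Derivation:
After txn 1: dr=137 cr=137 sum_balances=0
After txn 2: dr=275 cr=275 sum_balances=0
After txn 3: dr=222 cr=222 sum_balances=0
After txn 4: dr=490 cr=490 sum_balances=0
After txn 5: dr=81 cr=81 sum_balances=0
After txn 6: dr=480 cr=480 sum_balances=0
After txn 7: dr=438 cr=438 sum_balances=0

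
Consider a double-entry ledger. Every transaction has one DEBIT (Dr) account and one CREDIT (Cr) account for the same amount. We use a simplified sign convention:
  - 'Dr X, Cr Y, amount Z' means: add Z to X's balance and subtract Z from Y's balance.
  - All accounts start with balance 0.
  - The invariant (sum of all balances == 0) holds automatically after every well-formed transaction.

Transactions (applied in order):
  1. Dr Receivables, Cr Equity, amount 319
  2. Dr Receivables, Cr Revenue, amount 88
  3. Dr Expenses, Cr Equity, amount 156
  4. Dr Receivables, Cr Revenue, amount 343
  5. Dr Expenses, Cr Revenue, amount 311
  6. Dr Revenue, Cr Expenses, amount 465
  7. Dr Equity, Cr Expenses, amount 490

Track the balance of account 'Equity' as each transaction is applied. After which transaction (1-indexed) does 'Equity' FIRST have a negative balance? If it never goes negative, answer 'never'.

After txn 1: Equity=-319

Answer: 1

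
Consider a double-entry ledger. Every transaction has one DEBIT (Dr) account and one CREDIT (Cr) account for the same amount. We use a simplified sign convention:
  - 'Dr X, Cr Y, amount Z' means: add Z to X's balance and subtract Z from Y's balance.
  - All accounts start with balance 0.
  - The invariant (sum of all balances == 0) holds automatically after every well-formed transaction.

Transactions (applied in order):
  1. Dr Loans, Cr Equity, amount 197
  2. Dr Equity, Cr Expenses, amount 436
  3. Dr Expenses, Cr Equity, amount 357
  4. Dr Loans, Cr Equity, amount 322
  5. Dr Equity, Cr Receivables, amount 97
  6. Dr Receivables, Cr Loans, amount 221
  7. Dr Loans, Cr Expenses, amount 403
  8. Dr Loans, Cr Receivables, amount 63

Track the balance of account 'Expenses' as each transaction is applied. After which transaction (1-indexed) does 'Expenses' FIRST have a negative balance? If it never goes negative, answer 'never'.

Answer: 2

Derivation:
After txn 1: Expenses=0
After txn 2: Expenses=-436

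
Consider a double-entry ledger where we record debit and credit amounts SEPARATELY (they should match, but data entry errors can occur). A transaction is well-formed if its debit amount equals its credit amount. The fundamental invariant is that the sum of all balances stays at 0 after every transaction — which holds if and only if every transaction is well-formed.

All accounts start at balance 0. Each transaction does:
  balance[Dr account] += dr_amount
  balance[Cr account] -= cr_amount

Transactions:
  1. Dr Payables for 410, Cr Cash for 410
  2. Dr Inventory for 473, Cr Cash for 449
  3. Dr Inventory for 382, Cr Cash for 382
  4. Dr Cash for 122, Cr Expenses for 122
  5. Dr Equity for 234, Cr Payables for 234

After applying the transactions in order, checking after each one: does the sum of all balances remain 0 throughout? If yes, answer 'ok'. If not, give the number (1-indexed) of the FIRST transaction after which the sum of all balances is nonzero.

Answer: 2

Derivation:
After txn 1: dr=410 cr=410 sum_balances=0
After txn 2: dr=473 cr=449 sum_balances=24
After txn 3: dr=382 cr=382 sum_balances=24
After txn 4: dr=122 cr=122 sum_balances=24
After txn 5: dr=234 cr=234 sum_balances=24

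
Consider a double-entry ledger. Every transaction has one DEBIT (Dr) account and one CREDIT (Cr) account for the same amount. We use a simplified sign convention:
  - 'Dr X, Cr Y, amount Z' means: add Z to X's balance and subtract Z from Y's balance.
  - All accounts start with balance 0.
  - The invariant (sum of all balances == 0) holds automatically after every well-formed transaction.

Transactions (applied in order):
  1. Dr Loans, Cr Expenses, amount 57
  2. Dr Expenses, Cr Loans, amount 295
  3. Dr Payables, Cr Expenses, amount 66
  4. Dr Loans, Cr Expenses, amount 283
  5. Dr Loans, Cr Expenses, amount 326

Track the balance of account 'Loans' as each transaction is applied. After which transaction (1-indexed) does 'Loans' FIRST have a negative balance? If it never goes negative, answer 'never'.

After txn 1: Loans=57
After txn 2: Loans=-238

Answer: 2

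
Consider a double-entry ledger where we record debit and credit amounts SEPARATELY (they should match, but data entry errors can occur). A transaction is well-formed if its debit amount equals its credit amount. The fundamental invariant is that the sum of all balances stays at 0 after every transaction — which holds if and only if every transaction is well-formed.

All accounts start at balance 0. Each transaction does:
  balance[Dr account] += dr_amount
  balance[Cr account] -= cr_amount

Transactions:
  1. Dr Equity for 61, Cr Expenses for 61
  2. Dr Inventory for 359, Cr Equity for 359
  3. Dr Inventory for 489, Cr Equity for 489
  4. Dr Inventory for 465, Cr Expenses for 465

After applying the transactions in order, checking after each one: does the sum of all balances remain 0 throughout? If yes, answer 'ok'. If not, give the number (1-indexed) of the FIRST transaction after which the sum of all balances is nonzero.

After txn 1: dr=61 cr=61 sum_balances=0
After txn 2: dr=359 cr=359 sum_balances=0
After txn 3: dr=489 cr=489 sum_balances=0
After txn 4: dr=465 cr=465 sum_balances=0

Answer: ok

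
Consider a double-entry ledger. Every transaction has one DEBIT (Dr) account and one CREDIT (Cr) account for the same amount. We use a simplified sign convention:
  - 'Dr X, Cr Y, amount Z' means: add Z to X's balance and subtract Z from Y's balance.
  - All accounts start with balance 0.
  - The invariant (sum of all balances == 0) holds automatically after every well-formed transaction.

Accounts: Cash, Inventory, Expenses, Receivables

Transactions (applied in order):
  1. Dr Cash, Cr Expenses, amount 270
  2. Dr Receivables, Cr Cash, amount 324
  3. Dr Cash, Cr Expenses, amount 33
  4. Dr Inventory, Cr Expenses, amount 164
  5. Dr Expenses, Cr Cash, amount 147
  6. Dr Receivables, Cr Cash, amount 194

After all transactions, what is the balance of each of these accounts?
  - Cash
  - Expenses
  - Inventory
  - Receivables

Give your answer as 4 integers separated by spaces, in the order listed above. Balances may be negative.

Answer: -362 -320 164 518

Derivation:
After txn 1 (Dr Cash, Cr Expenses, amount 270): Cash=270 Expenses=-270
After txn 2 (Dr Receivables, Cr Cash, amount 324): Cash=-54 Expenses=-270 Receivables=324
After txn 3 (Dr Cash, Cr Expenses, amount 33): Cash=-21 Expenses=-303 Receivables=324
After txn 4 (Dr Inventory, Cr Expenses, amount 164): Cash=-21 Expenses=-467 Inventory=164 Receivables=324
After txn 5 (Dr Expenses, Cr Cash, amount 147): Cash=-168 Expenses=-320 Inventory=164 Receivables=324
After txn 6 (Dr Receivables, Cr Cash, amount 194): Cash=-362 Expenses=-320 Inventory=164 Receivables=518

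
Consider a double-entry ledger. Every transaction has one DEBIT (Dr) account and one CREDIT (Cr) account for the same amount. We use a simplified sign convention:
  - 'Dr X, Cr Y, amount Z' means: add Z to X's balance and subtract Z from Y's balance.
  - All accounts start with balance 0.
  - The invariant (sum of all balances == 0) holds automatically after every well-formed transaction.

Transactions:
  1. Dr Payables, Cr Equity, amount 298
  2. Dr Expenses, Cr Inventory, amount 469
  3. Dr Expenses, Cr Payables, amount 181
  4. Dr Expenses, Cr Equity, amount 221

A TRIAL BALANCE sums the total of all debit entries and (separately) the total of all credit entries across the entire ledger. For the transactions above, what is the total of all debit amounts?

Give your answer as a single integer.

Answer: 1169

Derivation:
Txn 1: debit+=298
Txn 2: debit+=469
Txn 3: debit+=181
Txn 4: debit+=221
Total debits = 1169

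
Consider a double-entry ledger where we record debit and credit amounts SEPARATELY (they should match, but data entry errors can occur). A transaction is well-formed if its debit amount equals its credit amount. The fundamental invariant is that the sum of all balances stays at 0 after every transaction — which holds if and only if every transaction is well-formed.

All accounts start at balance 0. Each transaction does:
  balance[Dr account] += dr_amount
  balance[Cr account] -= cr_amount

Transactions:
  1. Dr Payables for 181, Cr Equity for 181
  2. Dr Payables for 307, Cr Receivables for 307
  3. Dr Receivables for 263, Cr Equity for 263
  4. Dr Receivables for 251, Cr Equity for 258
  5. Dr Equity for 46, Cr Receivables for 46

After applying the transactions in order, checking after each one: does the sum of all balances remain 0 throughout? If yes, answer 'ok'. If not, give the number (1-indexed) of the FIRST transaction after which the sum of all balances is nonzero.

After txn 1: dr=181 cr=181 sum_balances=0
After txn 2: dr=307 cr=307 sum_balances=0
After txn 3: dr=263 cr=263 sum_balances=0
After txn 4: dr=251 cr=258 sum_balances=-7
After txn 5: dr=46 cr=46 sum_balances=-7

Answer: 4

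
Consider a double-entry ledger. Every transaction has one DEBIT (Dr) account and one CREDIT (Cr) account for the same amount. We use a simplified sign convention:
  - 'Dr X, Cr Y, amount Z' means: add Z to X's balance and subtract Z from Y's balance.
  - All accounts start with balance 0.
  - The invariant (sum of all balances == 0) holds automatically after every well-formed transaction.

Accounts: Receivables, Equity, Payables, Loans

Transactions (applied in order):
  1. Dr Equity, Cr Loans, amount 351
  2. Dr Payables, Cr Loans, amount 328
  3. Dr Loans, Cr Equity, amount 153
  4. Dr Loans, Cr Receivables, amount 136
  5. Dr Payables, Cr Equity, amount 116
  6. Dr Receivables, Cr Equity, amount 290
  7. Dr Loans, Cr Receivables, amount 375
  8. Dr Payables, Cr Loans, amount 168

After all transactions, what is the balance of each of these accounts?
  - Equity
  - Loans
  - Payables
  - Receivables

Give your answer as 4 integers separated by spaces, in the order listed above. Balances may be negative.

After txn 1 (Dr Equity, Cr Loans, amount 351): Equity=351 Loans=-351
After txn 2 (Dr Payables, Cr Loans, amount 328): Equity=351 Loans=-679 Payables=328
After txn 3 (Dr Loans, Cr Equity, amount 153): Equity=198 Loans=-526 Payables=328
After txn 4 (Dr Loans, Cr Receivables, amount 136): Equity=198 Loans=-390 Payables=328 Receivables=-136
After txn 5 (Dr Payables, Cr Equity, amount 116): Equity=82 Loans=-390 Payables=444 Receivables=-136
After txn 6 (Dr Receivables, Cr Equity, amount 290): Equity=-208 Loans=-390 Payables=444 Receivables=154
After txn 7 (Dr Loans, Cr Receivables, amount 375): Equity=-208 Loans=-15 Payables=444 Receivables=-221
After txn 8 (Dr Payables, Cr Loans, amount 168): Equity=-208 Loans=-183 Payables=612 Receivables=-221

Answer: -208 -183 612 -221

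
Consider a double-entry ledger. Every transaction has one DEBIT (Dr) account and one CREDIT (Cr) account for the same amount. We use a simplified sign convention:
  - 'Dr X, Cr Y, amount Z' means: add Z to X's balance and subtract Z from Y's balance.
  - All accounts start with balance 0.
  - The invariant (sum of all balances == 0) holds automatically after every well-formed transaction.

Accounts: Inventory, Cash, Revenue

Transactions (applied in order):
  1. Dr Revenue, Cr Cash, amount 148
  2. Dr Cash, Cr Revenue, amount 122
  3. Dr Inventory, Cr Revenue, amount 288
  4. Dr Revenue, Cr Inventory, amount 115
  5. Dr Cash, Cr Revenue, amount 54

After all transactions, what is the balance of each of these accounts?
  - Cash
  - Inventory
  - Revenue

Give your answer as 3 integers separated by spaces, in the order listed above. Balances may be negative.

Answer: 28 173 -201

Derivation:
After txn 1 (Dr Revenue, Cr Cash, amount 148): Cash=-148 Revenue=148
After txn 2 (Dr Cash, Cr Revenue, amount 122): Cash=-26 Revenue=26
After txn 3 (Dr Inventory, Cr Revenue, amount 288): Cash=-26 Inventory=288 Revenue=-262
After txn 4 (Dr Revenue, Cr Inventory, amount 115): Cash=-26 Inventory=173 Revenue=-147
After txn 5 (Dr Cash, Cr Revenue, amount 54): Cash=28 Inventory=173 Revenue=-201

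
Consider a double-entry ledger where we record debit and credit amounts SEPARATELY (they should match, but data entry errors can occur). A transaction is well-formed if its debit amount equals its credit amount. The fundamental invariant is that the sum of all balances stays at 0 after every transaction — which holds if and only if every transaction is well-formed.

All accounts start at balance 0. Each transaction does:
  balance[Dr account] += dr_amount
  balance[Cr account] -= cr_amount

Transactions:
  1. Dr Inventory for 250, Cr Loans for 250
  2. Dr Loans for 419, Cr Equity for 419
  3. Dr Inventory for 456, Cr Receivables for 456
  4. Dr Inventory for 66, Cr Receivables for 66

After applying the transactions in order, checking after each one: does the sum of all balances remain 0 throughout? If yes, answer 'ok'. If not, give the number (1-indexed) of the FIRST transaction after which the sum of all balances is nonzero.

Answer: ok

Derivation:
After txn 1: dr=250 cr=250 sum_balances=0
After txn 2: dr=419 cr=419 sum_balances=0
After txn 3: dr=456 cr=456 sum_balances=0
After txn 4: dr=66 cr=66 sum_balances=0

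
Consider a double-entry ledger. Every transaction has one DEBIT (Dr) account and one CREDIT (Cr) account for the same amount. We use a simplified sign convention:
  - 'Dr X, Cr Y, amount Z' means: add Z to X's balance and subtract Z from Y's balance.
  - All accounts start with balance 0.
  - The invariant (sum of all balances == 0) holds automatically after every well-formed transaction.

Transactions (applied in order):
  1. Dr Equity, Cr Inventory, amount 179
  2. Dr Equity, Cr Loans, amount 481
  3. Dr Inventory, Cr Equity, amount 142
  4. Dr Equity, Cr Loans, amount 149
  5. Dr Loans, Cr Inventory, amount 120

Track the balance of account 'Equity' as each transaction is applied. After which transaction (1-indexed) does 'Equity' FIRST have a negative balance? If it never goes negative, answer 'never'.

After txn 1: Equity=179
After txn 2: Equity=660
After txn 3: Equity=518
After txn 4: Equity=667
After txn 5: Equity=667

Answer: never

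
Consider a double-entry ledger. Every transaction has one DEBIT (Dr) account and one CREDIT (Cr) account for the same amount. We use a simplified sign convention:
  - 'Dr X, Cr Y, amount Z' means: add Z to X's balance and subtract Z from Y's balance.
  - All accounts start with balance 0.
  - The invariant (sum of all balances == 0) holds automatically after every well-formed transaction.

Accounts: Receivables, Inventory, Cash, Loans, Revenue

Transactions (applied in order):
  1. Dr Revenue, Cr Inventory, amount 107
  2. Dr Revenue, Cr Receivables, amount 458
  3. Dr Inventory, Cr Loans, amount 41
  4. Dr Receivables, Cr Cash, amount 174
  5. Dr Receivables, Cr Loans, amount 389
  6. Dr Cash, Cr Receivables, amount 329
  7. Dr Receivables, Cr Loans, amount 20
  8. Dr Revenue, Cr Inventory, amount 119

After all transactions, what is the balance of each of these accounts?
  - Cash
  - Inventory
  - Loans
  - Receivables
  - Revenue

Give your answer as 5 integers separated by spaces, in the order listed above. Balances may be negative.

Answer: 155 -185 -450 -204 684

Derivation:
After txn 1 (Dr Revenue, Cr Inventory, amount 107): Inventory=-107 Revenue=107
After txn 2 (Dr Revenue, Cr Receivables, amount 458): Inventory=-107 Receivables=-458 Revenue=565
After txn 3 (Dr Inventory, Cr Loans, amount 41): Inventory=-66 Loans=-41 Receivables=-458 Revenue=565
After txn 4 (Dr Receivables, Cr Cash, amount 174): Cash=-174 Inventory=-66 Loans=-41 Receivables=-284 Revenue=565
After txn 5 (Dr Receivables, Cr Loans, amount 389): Cash=-174 Inventory=-66 Loans=-430 Receivables=105 Revenue=565
After txn 6 (Dr Cash, Cr Receivables, amount 329): Cash=155 Inventory=-66 Loans=-430 Receivables=-224 Revenue=565
After txn 7 (Dr Receivables, Cr Loans, amount 20): Cash=155 Inventory=-66 Loans=-450 Receivables=-204 Revenue=565
After txn 8 (Dr Revenue, Cr Inventory, amount 119): Cash=155 Inventory=-185 Loans=-450 Receivables=-204 Revenue=684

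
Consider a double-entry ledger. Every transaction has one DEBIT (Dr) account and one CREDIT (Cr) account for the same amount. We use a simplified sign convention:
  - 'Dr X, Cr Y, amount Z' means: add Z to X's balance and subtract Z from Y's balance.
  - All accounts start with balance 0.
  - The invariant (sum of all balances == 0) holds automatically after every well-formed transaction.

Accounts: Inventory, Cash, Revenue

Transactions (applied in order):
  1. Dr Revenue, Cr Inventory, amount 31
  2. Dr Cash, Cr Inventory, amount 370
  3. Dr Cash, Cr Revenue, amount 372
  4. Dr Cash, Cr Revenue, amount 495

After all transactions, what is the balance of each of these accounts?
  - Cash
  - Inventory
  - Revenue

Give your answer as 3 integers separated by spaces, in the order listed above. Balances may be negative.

Answer: 1237 -401 -836

Derivation:
After txn 1 (Dr Revenue, Cr Inventory, amount 31): Inventory=-31 Revenue=31
After txn 2 (Dr Cash, Cr Inventory, amount 370): Cash=370 Inventory=-401 Revenue=31
After txn 3 (Dr Cash, Cr Revenue, amount 372): Cash=742 Inventory=-401 Revenue=-341
After txn 4 (Dr Cash, Cr Revenue, amount 495): Cash=1237 Inventory=-401 Revenue=-836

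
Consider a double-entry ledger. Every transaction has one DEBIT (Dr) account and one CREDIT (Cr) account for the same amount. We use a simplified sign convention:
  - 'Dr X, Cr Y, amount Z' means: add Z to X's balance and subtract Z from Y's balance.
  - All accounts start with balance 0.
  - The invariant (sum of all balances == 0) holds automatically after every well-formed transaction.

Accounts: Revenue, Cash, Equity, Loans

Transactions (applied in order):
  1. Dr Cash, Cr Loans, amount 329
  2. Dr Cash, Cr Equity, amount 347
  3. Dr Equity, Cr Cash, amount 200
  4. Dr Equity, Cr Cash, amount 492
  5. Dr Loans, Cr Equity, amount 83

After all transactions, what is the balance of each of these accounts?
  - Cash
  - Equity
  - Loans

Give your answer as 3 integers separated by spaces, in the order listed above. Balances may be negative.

After txn 1 (Dr Cash, Cr Loans, amount 329): Cash=329 Loans=-329
After txn 2 (Dr Cash, Cr Equity, amount 347): Cash=676 Equity=-347 Loans=-329
After txn 3 (Dr Equity, Cr Cash, amount 200): Cash=476 Equity=-147 Loans=-329
After txn 4 (Dr Equity, Cr Cash, amount 492): Cash=-16 Equity=345 Loans=-329
After txn 5 (Dr Loans, Cr Equity, amount 83): Cash=-16 Equity=262 Loans=-246

Answer: -16 262 -246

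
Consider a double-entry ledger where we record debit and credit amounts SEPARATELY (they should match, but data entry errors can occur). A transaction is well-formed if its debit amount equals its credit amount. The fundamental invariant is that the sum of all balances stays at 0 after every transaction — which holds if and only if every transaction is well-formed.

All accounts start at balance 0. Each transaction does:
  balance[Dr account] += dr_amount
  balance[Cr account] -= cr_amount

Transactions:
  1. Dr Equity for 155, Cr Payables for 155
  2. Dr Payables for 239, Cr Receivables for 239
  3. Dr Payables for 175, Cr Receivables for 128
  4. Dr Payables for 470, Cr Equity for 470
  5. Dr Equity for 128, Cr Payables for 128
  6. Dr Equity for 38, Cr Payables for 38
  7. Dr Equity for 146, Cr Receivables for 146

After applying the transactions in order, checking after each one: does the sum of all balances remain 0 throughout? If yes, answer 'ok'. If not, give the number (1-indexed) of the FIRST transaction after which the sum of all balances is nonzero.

Answer: 3

Derivation:
After txn 1: dr=155 cr=155 sum_balances=0
After txn 2: dr=239 cr=239 sum_balances=0
After txn 3: dr=175 cr=128 sum_balances=47
After txn 4: dr=470 cr=470 sum_balances=47
After txn 5: dr=128 cr=128 sum_balances=47
After txn 6: dr=38 cr=38 sum_balances=47
After txn 7: dr=146 cr=146 sum_balances=47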